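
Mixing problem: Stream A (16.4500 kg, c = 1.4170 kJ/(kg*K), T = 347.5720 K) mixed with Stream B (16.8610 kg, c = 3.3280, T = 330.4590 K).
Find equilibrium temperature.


num = 26644.9624
den = 79.4231
Tf = 335.4814 K

335.4814 K


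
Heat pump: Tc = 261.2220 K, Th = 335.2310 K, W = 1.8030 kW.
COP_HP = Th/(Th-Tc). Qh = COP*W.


COP = 335.2310 / 74.0090 = 4.5296
Qh = 4.5296 * 1.8030 = 8.1669 kW

COP = 4.5296, Qh = 8.1669 kW


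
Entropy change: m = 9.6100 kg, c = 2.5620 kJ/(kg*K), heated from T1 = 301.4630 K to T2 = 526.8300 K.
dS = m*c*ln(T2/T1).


T2/T1 = 1.7476
ln(T2/T1) = 0.5582
dS = 9.6100 * 2.5620 * 0.5582 = 13.7441 kJ/K

13.7441 kJ/K


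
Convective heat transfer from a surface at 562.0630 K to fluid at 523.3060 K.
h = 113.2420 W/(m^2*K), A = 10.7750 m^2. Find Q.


dT = 38.7570 K
Q = 113.2420 * 10.7750 * 38.7570 = 47290.6151 W

47290.6151 W


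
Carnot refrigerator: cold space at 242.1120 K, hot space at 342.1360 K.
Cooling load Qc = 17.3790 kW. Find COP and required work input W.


COP = 242.1120 / 100.0240 = 2.4205
W = 17.3790 / 2.4205 = 7.1798 kW

COP = 2.4205, W = 7.1798 kW


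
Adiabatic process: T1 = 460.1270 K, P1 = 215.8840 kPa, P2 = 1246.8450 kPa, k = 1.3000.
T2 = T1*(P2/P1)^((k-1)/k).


(k-1)/k = 0.2308
(P2/P1)^exp = 1.4988
T2 = 460.1270 * 1.4988 = 689.6516 K

689.6516 K


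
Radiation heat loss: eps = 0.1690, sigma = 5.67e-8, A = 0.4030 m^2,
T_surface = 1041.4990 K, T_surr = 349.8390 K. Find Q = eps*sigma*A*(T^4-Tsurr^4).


T^4 = 1.1766e+12
Tsurr^4 = 1.4979e+10
Q = 0.1690 * 5.67e-8 * 0.4030 * 1.1616e+12 = 4485.8636 W

4485.8636 W


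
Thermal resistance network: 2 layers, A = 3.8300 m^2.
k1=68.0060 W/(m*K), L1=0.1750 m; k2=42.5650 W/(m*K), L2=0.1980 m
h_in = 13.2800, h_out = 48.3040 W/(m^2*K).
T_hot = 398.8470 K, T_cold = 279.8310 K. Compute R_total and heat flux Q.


R_conv_in = 1/(13.2800*3.8300) = 0.0197
R_1 = 0.1750/(68.0060*3.8300) = 0.0007
R_2 = 0.1980/(42.5650*3.8300) = 0.0012
R_conv_out = 1/(48.3040*3.8300) = 0.0054
R_total = 0.0270 K/W
Q = 119.0160 / 0.0270 = 4415.7531 W

R_total = 0.0270 K/W, Q = 4415.7531 W


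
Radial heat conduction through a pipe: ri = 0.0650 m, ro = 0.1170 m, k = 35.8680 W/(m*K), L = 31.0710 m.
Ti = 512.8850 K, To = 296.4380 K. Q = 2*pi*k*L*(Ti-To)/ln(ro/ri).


dT = 216.4470 K
ln(ro/ri) = 0.5878
Q = 2*pi*35.8680*31.0710*216.4470 / 0.5878 = 2578541.3615 W

2578541.3615 W


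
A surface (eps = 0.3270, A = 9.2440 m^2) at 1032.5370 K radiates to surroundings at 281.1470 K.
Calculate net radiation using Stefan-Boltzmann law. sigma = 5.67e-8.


T^4 = 1.1366e+12
Tsurr^4 = 6.2479e+09
Q = 0.3270 * 5.67e-8 * 9.2440 * 1.1304e+12 = 193740.0548 W

193740.0548 W


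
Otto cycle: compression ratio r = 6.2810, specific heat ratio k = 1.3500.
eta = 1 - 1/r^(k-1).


r^(k-1) = 1.9024
eta = 1 - 1/1.9024 = 0.4744 = 47.4358%

47.4358%


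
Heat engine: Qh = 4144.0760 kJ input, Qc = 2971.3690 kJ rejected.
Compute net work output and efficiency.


W = 4144.0760 - 2971.3690 = 1172.7070 kJ
eta = 1172.7070 / 4144.0760 = 0.2830 = 28.2984%

W = 1172.7070 kJ, eta = 28.2984%


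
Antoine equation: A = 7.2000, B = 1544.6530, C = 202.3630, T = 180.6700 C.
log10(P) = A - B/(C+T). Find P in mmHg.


C+T = 383.0330
B/(C+T) = 4.0327
log10(P) = 7.2000 - 4.0327 = 3.1673
P = 10^3.1673 = 1469.9783 mmHg

1469.9783 mmHg


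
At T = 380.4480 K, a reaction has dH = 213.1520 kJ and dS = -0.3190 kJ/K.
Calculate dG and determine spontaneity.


T*dS = 380.4480 * -0.3190 = -121.3629 kJ
dG = 213.1520 + 121.3629 = 334.5149 kJ (non-spontaneous)

dG = 334.5149 kJ, non-spontaneous


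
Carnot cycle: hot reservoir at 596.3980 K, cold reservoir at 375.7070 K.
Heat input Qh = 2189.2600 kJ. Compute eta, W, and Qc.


eta = 1 - 375.7070/596.3980 = 0.3700
W = 0.3700 * 2189.2600 = 810.1133 kJ
Qc = 2189.2600 - 810.1133 = 1379.1467 kJ

eta = 37.0040%, W = 810.1133 kJ, Qc = 1379.1467 kJ


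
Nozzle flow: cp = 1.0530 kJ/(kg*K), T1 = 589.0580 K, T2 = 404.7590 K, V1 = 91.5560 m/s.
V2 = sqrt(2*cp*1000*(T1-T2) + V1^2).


dT = 184.2990 K
2*cp*1000*dT = 388133.6940
V1^2 = 8382.5011
V2 = sqrt(396516.1951) = 629.6953 m/s

629.6953 m/s


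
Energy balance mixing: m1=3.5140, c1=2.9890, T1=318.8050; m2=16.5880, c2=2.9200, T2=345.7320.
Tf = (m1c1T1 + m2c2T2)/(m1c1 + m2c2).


num = 20094.7263
den = 58.9403
Tf = 340.9335 K

340.9335 K


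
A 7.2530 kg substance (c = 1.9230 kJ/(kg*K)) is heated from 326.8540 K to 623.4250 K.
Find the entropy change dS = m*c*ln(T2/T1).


T2/T1 = 1.9074
ln(T2/T1) = 0.6457
dS = 7.2530 * 1.9230 * 0.6457 = 9.0061 kJ/K

9.0061 kJ/K


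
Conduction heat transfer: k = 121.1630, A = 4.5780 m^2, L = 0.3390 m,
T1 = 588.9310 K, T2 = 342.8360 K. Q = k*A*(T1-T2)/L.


dT = 246.0950 K
Q = 121.1630 * 4.5780 * 246.0950 / 0.3390 = 402669.6509 W

402669.6509 W


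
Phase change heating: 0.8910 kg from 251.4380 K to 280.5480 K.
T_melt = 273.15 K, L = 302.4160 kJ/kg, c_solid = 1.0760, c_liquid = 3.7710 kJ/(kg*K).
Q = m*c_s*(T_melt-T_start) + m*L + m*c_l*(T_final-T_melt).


Q1 (sensible, solid) = 0.8910 * 1.0760 * 21.7120 = 20.8156 kJ
Q2 (latent) = 0.8910 * 302.4160 = 269.4527 kJ
Q3 (sensible, liquid) = 0.8910 * 3.7710 * 7.3980 = 24.8570 kJ
Q_total = 315.1253 kJ

315.1253 kJ


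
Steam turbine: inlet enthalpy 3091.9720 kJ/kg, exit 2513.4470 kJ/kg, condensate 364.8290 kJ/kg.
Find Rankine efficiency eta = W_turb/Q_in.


W = 578.5250 kJ/kg
Q_in = 2727.1430 kJ/kg
eta = 0.2121 = 21.2136%

eta = 21.2136%


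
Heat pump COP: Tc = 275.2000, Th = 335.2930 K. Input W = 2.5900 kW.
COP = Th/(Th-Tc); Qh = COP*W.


COP = 335.2930 / 60.0930 = 5.5796
Qh = 5.5796 * 2.5900 = 14.4511 kW

COP = 5.5796, Qh = 14.4511 kW


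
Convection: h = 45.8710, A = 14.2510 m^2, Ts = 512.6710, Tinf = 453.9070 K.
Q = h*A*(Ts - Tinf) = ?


dT = 58.7640 K
Q = 45.8710 * 14.2510 * 58.7640 = 38414.4746 W

38414.4746 W


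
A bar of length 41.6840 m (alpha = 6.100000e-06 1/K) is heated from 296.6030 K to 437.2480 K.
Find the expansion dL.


dT = 140.6450 K
dL = 6.100000e-06 * 41.6840 * 140.6450 = 0.035762 m
L_final = 41.719762 m

dL = 0.035762 m


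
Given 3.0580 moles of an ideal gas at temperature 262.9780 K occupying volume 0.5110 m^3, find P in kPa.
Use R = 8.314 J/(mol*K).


P = nRT/V = 3.0580 * 8.314 * 262.9780 / 0.5110
= 6686.0084 / 0.5110 = 13084.1652 Pa = 13.0842 kPa

13.0842 kPa


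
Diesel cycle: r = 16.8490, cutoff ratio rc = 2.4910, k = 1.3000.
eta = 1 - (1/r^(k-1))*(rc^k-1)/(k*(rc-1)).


r^(k-1) = 2.3333
rc^k = 3.2756
eta = 0.4969 = 49.6852%

49.6852%


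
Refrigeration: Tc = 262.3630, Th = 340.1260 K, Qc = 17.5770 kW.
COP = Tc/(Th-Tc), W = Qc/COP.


COP = 262.3630 / 77.7630 = 3.3739
W = 17.5770 / 3.3739 = 5.2097 kW

COP = 3.3739, W = 5.2097 kW


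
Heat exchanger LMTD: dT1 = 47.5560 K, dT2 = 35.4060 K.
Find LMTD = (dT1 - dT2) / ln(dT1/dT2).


dT1/dT2 = 1.3432
ln(dT1/dT2) = 0.2950
LMTD = 12.1500 / 0.2950 = 41.1827 K

41.1827 K


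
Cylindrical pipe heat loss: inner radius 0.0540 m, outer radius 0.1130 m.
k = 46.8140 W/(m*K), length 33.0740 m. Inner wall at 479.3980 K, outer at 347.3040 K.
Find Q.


dT = 132.0940 K
ln(ro/ri) = 0.7384
Q = 2*pi*46.8140*33.0740*132.0940 / 0.7384 = 1740329.6769 W

1740329.6769 W


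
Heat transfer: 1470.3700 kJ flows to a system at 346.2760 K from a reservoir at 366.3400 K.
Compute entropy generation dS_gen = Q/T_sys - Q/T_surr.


dS_sys = 1470.3700/346.2760 = 4.2462 kJ/K
dS_surr = -1470.3700/366.3400 = -4.0137 kJ/K
dS_gen = 4.2462 - 4.0137 = 0.2326 kJ/K (irreversible)

dS_gen = 0.2326 kJ/K, irreversible


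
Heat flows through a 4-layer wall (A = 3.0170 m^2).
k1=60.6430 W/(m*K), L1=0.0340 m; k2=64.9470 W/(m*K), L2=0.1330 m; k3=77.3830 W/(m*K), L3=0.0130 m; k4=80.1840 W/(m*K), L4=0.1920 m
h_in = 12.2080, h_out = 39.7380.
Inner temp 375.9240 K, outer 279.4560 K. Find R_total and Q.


R_conv_in = 1/(12.2080*3.0170) = 0.0272
R_1 = 0.0340/(60.6430*3.0170) = 0.0002
R_2 = 0.1330/(64.9470*3.0170) = 0.0007
R_3 = 0.0130/(77.3830*3.0170) = 5.5683e-05
R_4 = 0.1920/(80.1840*3.0170) = 0.0008
R_conv_out = 1/(39.7380*3.0170) = 0.0083
R_total = 0.0372 K/W
Q = 96.4680 / 0.0372 = 2592.8354 W

R_total = 0.0372 K/W, Q = 2592.8354 W


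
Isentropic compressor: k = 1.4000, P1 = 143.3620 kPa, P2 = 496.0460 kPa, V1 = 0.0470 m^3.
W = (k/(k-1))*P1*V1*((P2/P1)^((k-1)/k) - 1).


(k-1)/k = 0.2857
(P2/P1)^exp = 1.4257
W = 3.5000 * 143.3620 * 0.0470 * (1.4257 - 1) = 10.0391 kJ

10.0391 kJ


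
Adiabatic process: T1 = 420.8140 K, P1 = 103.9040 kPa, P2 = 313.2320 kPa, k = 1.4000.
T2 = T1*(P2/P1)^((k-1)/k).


(k-1)/k = 0.2857
(P2/P1)^exp = 1.3706
T2 = 420.8140 * 1.3706 = 576.7852 K

576.7852 K


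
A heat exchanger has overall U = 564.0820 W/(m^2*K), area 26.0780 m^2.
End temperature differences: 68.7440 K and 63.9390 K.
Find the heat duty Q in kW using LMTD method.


LMTD = 66.3125 K
Q = 564.0820 * 26.0780 * 66.3125 = 975465.3507 W = 975.4654 kW

975.4654 kW


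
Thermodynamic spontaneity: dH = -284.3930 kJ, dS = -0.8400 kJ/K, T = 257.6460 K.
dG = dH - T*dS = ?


T*dS = 257.6460 * -0.8400 = -216.4226 kJ
dG = -284.3930 + 216.4226 = -67.9704 kJ (spontaneous)

dG = -67.9704 kJ, spontaneous


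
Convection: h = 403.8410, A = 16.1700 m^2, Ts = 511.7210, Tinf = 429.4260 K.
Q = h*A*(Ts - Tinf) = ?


dT = 82.2950 K
Q = 403.8410 * 16.1700 * 82.2950 = 537395.3177 W

537395.3177 W


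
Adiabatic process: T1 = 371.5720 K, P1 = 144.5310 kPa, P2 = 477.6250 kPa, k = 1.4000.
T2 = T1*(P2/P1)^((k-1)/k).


(k-1)/k = 0.2857
(P2/P1)^exp = 1.4071
T2 = 371.5720 * 1.4071 = 522.8351 K

522.8351 K


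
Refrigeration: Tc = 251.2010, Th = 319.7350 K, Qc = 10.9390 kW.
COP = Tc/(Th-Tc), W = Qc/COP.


COP = 251.2010 / 68.5340 = 3.6653
W = 10.9390 / 3.6653 = 2.9844 kW

COP = 3.6653, W = 2.9844 kW


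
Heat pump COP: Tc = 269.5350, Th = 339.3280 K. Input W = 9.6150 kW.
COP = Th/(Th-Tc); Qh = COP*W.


COP = 339.3280 / 69.7930 = 4.8619
Qh = 4.8619 * 9.6150 = 46.7474 kW

COP = 4.8619, Qh = 46.7474 kW


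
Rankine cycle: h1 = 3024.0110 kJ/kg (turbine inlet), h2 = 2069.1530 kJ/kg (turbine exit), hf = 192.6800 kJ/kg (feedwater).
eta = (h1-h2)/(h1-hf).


W = 954.8580 kJ/kg
Q_in = 2831.3310 kJ/kg
eta = 0.3372 = 33.7247%

eta = 33.7247%


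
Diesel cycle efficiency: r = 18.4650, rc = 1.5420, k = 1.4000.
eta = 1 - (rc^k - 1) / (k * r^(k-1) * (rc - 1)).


r^(k-1) = 3.2103
rc^k = 1.8337
eta = 0.6578 = 65.7768%

65.7768%


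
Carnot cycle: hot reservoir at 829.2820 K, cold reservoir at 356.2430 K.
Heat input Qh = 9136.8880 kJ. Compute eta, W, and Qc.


eta = 1 - 356.2430/829.2820 = 0.5704
W = 0.5704 * 9136.8880 = 5211.8632 kJ
Qc = 9136.8880 - 5211.8632 = 3925.0248 kJ

eta = 57.0420%, W = 5211.8632 kJ, Qc = 3925.0248 kJ


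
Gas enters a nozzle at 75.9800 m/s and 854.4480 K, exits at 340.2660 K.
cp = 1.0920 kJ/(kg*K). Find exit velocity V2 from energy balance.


dT = 514.1820 K
2*cp*1000*dT = 1122973.4880
V1^2 = 5772.9604
V2 = sqrt(1128746.4484) = 1062.4248 m/s

1062.4248 m/s


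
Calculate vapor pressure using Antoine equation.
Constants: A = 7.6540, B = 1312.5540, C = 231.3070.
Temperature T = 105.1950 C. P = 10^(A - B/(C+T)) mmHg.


C+T = 336.5020
B/(C+T) = 3.9006
log10(P) = 7.6540 - 3.9006 = 3.7534
P = 10^3.7534 = 5667.8317 mmHg

5667.8317 mmHg


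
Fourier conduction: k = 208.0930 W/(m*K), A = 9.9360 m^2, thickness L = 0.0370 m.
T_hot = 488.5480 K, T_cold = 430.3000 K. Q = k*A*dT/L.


dT = 58.2480 K
Q = 208.0930 * 9.9360 * 58.2480 / 0.0370 = 3254980.1776 W

3254980.1776 W


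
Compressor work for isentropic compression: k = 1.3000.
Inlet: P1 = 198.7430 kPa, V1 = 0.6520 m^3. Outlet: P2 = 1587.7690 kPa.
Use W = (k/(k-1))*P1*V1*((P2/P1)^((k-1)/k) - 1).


(k-1)/k = 0.2308
(P2/P1)^exp = 1.6154
W = 4.3333 * 198.7430 * 0.6520 * (1.6154 - 1) = 345.5316 kJ

345.5316 kJ


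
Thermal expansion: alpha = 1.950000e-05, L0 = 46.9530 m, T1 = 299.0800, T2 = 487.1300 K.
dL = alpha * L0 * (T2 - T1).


dT = 188.0500 K
dL = 1.950000e-05 * 46.9530 * 188.0500 = 0.172175 m
L_final = 47.125175 m

dL = 0.172175 m


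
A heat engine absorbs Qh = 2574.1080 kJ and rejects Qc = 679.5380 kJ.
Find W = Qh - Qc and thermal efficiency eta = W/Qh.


W = 2574.1080 - 679.5380 = 1894.5700 kJ
eta = 1894.5700 / 2574.1080 = 0.7360 = 73.6010%

W = 1894.5700 kJ, eta = 73.6010%


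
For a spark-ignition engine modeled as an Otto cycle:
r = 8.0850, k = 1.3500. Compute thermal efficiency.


r^(k-1) = 2.0782
eta = 1 - 1/2.0782 = 0.5188 = 51.8815%

51.8815%


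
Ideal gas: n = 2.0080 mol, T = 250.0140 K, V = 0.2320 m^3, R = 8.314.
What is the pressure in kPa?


P = nRT/V = 2.0080 * 8.314 * 250.0140 / 0.2320
= 4173.8617 / 0.2320 = 17990.7833 Pa = 17.9908 kPa

17.9908 kPa


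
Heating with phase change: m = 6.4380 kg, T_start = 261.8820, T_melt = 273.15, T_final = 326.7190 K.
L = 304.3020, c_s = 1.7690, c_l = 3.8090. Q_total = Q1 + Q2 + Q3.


Q1 (sensible, solid) = 6.4380 * 1.7690 * 11.2680 = 128.3292 kJ
Q2 (latent) = 6.4380 * 304.3020 = 1959.0963 kJ
Q3 (sensible, liquid) = 6.4380 * 3.8090 * 53.5690 = 1313.6373 kJ
Q_total = 3401.0629 kJ

3401.0629 kJ


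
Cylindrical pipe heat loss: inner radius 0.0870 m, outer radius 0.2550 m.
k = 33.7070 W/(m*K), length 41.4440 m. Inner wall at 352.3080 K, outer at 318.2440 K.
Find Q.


dT = 34.0640 K
ln(ro/ri) = 1.0754
Q = 2*pi*33.7070*41.4440*34.0640 / 1.0754 = 278038.6989 W

278038.6989 W


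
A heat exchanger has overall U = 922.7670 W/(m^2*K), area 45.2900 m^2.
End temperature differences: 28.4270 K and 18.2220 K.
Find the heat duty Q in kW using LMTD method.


LMTD = 22.9476 K
Q = 922.7670 * 45.2900 * 22.9476 = 959026.7935 W = 959.0268 kW

959.0268 kW


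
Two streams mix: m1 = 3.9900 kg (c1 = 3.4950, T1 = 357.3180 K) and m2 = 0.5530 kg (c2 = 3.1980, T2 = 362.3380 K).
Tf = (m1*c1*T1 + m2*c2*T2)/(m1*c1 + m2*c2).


num = 5623.6100
den = 15.7135
Tf = 357.8830 K

357.8830 K


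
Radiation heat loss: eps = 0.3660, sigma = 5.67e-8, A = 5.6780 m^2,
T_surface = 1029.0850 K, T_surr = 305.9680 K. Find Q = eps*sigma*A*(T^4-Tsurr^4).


T^4 = 1.1215e+12
Tsurr^4 = 8.7640e+09
Q = 0.3660 * 5.67e-8 * 5.6780 * 1.1128e+12 = 131116.5209 W

131116.5209 W


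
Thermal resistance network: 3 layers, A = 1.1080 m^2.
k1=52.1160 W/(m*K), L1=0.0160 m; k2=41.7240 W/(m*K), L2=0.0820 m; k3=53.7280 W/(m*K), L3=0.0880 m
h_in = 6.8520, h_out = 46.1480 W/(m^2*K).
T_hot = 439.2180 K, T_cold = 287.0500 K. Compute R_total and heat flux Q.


R_conv_in = 1/(6.8520*1.1080) = 0.1317
R_1 = 0.0160/(52.1160*1.1080) = 0.0003
R_2 = 0.0820/(41.7240*1.1080) = 0.0018
R_3 = 0.0880/(53.7280*1.1080) = 0.0015
R_conv_out = 1/(46.1480*1.1080) = 0.0196
R_total = 0.1548 K/W
Q = 152.1680 / 0.1548 = 982.9746 W

R_total = 0.1548 K/W, Q = 982.9746 W


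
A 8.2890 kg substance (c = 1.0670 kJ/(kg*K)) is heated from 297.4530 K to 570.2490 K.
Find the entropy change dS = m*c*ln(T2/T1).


T2/T1 = 1.9171
ln(T2/T1) = 0.6508
dS = 8.2890 * 1.0670 * 0.6508 = 5.7561 kJ/K

5.7561 kJ/K


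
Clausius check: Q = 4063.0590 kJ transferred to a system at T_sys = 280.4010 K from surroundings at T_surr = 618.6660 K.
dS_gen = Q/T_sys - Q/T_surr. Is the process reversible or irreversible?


dS_sys = 4063.0590/280.4010 = 14.4902 kJ/K
dS_surr = -4063.0590/618.6660 = -6.5675 kJ/K
dS_gen = 14.4902 - 6.5675 = 7.9227 kJ/K (irreversible)

dS_gen = 7.9227 kJ/K, irreversible


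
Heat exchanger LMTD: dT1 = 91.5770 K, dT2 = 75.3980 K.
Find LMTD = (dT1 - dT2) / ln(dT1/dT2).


dT1/dT2 = 1.2146
ln(dT1/dT2) = 0.1944
LMTD = 16.1790 / 0.1944 = 83.2256 K

83.2256 K


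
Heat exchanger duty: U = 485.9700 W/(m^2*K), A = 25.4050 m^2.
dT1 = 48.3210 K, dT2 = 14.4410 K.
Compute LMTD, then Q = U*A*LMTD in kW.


LMTD = 28.0511 K
Q = 485.9700 * 25.4050 * 28.0511 = 346321.0440 W = 346.3210 kW

346.3210 kW


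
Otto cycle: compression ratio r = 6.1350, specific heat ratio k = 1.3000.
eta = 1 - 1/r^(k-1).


r^(k-1) = 1.7232
eta = 1 - 1/1.7232 = 0.4197 = 41.9696%

41.9696%


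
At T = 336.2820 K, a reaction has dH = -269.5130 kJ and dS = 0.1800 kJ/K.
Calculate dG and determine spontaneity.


T*dS = 336.2820 * 0.1800 = 60.5308 kJ
dG = -269.5130 - 60.5308 = -330.0438 kJ (spontaneous)

dG = -330.0438 kJ, spontaneous


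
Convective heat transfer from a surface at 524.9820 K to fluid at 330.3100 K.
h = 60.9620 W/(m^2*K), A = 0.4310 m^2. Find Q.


dT = 194.6720 K
Q = 60.9620 * 0.4310 * 194.6720 = 5114.9332 W

5114.9332 W


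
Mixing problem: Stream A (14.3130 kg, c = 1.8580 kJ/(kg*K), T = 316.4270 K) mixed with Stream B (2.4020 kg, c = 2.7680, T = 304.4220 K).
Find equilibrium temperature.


num = 10438.9400
den = 33.2423
Tf = 314.0259 K

314.0259 K


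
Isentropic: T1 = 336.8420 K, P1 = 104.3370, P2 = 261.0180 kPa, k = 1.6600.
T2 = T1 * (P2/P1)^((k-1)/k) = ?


(k-1)/k = 0.3976
(P2/P1)^exp = 1.4399
T2 = 336.8420 * 1.4399 = 485.0198 K

485.0198 K


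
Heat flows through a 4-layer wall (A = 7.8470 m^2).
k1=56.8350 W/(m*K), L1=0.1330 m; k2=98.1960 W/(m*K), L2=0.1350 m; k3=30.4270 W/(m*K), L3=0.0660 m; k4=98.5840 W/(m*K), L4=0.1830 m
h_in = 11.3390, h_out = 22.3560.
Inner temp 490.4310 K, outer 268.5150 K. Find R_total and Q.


R_conv_in = 1/(11.3390*7.8470) = 0.0112
R_1 = 0.1330/(56.8350*7.8470) = 0.0003
R_2 = 0.1350/(98.1960*7.8470) = 0.0002
R_3 = 0.0660/(30.4270*7.8470) = 0.0003
R_4 = 0.1830/(98.5840*7.8470) = 0.0002
R_conv_out = 1/(22.3560*7.8470) = 0.0057
R_total = 0.0179 K/W
Q = 221.9160 / 0.0179 = 12379.8317 W

R_total = 0.0179 K/W, Q = 12379.8317 W


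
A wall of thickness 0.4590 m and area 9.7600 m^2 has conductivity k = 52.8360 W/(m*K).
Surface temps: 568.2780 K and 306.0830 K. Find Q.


dT = 262.1950 K
Q = 52.8360 * 9.7600 * 262.1950 / 0.4590 = 294572.0039 W

294572.0039 W


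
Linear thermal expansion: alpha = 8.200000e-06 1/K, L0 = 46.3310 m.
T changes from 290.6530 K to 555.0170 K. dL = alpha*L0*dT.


dT = 264.3640 K
dL = 8.200000e-06 * 46.3310 * 264.3640 = 0.100436 m
L_final = 46.431436 m

dL = 0.100436 m


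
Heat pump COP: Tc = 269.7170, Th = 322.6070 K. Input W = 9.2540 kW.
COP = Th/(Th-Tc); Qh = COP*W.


COP = 322.6070 / 52.8900 = 6.0996
Qh = 6.0996 * 9.2540 = 56.4456 kW

COP = 6.0996, Qh = 56.4456 kW


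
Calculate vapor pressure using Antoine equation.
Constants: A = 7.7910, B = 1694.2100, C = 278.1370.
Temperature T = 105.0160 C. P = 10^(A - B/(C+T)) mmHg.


C+T = 383.1530
B/(C+T) = 4.4218
log10(P) = 7.7910 - 4.4218 = 3.3692
P = 10^3.3692 = 2340.1387 mmHg

2340.1387 mmHg


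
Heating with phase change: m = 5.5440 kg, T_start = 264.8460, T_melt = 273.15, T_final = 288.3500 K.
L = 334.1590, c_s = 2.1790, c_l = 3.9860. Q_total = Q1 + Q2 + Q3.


Q1 (sensible, solid) = 5.5440 * 2.1790 * 8.3040 = 100.3154 kJ
Q2 (latent) = 5.5440 * 334.1590 = 1852.5775 kJ
Q3 (sensible, liquid) = 5.5440 * 3.9860 * 15.2000 = 335.8954 kJ
Q_total = 2288.7884 kJ

2288.7884 kJ


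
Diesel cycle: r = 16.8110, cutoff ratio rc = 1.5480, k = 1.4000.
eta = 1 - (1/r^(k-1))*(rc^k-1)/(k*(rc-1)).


r^(k-1) = 3.0920
rc^k = 1.8437
eta = 0.6444 = 64.4354%

64.4354%


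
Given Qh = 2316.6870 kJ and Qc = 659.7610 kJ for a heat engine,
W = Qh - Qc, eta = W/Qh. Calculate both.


W = 2316.6870 - 659.7610 = 1656.9260 kJ
eta = 1656.9260 / 2316.6870 = 0.7152 = 71.5214%

W = 1656.9260 kJ, eta = 71.5214%


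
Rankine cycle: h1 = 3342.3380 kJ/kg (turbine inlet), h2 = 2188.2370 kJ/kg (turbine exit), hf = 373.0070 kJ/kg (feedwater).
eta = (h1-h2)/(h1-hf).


W = 1154.1010 kJ/kg
Q_in = 2969.3310 kJ/kg
eta = 0.3887 = 38.8674%

eta = 38.8674%


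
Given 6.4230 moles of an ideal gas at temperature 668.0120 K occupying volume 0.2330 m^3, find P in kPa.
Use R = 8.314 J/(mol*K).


P = nRT/V = 6.4230 * 8.314 * 668.0120 / 0.2330
= 35672.3899 / 0.2330 = 153100.3859 Pa = 153.1004 kPa

153.1004 kPa


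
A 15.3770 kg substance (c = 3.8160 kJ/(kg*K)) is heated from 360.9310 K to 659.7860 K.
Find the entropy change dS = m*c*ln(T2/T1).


T2/T1 = 1.8280
ln(T2/T1) = 0.6032
dS = 15.3770 * 3.8160 * 0.6032 = 35.3966 kJ/K

35.3966 kJ/K


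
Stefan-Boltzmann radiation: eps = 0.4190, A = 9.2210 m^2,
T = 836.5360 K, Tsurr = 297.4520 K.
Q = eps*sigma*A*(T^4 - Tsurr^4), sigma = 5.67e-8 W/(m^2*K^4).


T^4 = 4.8971e+11
Tsurr^4 = 7.8283e+09
Q = 0.4190 * 5.67e-8 * 9.2210 * 4.8188e+11 = 105563.8201 W

105563.8201 W


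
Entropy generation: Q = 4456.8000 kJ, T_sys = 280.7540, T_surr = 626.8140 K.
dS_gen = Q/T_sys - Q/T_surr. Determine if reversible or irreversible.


dS_sys = 4456.8000/280.7540 = 15.8744 kJ/K
dS_surr = -4456.8000/626.8140 = -7.1102 kJ/K
dS_gen = 15.8744 - 7.1102 = 8.7642 kJ/K (irreversible)

dS_gen = 8.7642 kJ/K, irreversible


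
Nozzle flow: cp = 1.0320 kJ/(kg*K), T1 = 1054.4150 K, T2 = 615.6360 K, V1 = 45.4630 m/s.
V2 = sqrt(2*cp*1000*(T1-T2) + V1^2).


dT = 438.7790 K
2*cp*1000*dT = 905639.8560
V1^2 = 2066.8844
V2 = sqrt(907706.7404) = 952.7364 m/s

952.7364 m/s


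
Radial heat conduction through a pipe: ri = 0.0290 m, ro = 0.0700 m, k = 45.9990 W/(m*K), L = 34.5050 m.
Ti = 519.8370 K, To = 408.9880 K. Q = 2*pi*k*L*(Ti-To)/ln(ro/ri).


dT = 110.8490 K
ln(ro/ri) = 0.8812
Q = 2*pi*45.9990*34.5050*110.8490 / 0.8812 = 1254491.9284 W

1254491.9284 W


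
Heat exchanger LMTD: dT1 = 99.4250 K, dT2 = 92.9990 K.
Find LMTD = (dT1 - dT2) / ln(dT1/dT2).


dT1/dT2 = 1.0691
ln(dT1/dT2) = 0.0668
LMTD = 6.4260 / 0.0668 = 96.1762 K

96.1762 K


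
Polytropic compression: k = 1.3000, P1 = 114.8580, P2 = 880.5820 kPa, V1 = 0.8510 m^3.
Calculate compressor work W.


(k-1)/k = 0.2308
(P2/P1)^exp = 1.6001
W = 4.3333 * 114.8580 * 0.8510 * (1.6001 - 1) = 254.1667 kJ

254.1667 kJ


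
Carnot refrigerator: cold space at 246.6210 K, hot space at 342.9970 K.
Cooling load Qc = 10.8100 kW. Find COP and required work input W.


COP = 246.6210 / 96.3760 = 2.5589
W = 10.8100 / 2.5589 = 4.2244 kW

COP = 2.5589, W = 4.2244 kW


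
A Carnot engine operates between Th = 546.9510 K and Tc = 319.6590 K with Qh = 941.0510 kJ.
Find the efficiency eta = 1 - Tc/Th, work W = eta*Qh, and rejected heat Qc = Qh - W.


eta = 1 - 319.6590/546.9510 = 0.4156
W = 0.4156 * 941.0510 = 391.0649 kJ
Qc = 941.0510 - 391.0649 = 549.9861 kJ

eta = 41.5562%, W = 391.0649 kJ, Qc = 549.9861 kJ


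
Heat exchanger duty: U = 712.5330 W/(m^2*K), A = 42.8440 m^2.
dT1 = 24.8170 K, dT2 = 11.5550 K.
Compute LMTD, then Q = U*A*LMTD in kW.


LMTD = 17.3493 K
Q = 712.5330 * 42.8440 * 17.3493 = 529635.7393 W = 529.6357 kW

529.6357 kW


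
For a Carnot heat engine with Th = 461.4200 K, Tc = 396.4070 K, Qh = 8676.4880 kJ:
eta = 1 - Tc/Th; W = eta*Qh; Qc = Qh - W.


eta = 1 - 396.4070/461.4200 = 0.1409
W = 0.1409 * 8676.4880 = 1222.4969 kJ
Qc = 8676.4880 - 1222.4969 = 7453.9911 kJ

eta = 14.0898%, W = 1222.4969 kJ, Qc = 7453.9911 kJ


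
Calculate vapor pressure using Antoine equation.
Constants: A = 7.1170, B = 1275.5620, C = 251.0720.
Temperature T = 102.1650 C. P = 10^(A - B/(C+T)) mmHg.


C+T = 353.2370
B/(C+T) = 3.6111
log10(P) = 7.1170 - 3.6111 = 3.5059
P = 10^3.5059 = 3205.7846 mmHg

3205.7846 mmHg


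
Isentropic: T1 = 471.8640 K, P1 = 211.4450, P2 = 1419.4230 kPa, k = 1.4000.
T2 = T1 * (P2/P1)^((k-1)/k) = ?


(k-1)/k = 0.2857
(P2/P1)^exp = 1.7229
T2 = 471.8640 * 1.7229 = 812.9767 K

812.9767 K


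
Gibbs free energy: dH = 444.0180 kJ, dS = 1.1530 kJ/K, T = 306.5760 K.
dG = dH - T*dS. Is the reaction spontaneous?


T*dS = 306.5760 * 1.1530 = 353.4821 kJ
dG = 444.0180 - 353.4821 = 90.5359 kJ (non-spontaneous)

dG = 90.5359 kJ, non-spontaneous


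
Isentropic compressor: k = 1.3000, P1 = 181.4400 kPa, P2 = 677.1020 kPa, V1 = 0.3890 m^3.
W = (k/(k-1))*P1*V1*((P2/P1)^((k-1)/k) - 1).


(k-1)/k = 0.2308
(P2/P1)^exp = 1.3551
W = 4.3333 * 181.4400 * 0.3890 * (1.3551 - 1) = 108.6164 kJ

108.6164 kJ


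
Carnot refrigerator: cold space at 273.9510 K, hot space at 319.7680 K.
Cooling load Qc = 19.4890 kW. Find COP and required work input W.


COP = 273.9510 / 45.8170 = 5.9792
W = 19.4890 / 5.9792 = 3.2594 kW

COP = 5.9792, W = 3.2594 kW


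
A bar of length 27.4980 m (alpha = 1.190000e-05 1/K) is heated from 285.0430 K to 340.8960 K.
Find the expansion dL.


dT = 55.8530 K
dL = 1.190000e-05 * 27.4980 * 55.8530 = 0.018277 m
L_final = 27.516277 m

dL = 0.018277 m


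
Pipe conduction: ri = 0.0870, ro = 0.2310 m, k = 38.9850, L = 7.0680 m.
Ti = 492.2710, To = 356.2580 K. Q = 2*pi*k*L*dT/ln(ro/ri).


dT = 136.0130 K
ln(ro/ri) = 0.9765
Q = 2*pi*38.9850*7.0680*136.0130 / 0.9765 = 241144.7737 W

241144.7737 W


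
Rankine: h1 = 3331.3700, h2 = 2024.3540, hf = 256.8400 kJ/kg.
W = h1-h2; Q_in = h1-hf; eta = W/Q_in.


W = 1307.0160 kJ/kg
Q_in = 3074.5300 kJ/kg
eta = 0.4251 = 42.5111%

eta = 42.5111%


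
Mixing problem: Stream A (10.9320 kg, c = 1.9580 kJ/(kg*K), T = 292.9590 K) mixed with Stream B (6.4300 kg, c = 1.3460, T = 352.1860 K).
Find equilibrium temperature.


num = 9318.8376
den = 30.0596
Tf = 310.0117 K

310.0117 K


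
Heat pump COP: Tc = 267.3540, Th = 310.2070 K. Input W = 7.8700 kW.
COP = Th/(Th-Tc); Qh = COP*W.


COP = 310.2070 / 42.8530 = 7.2389
Qh = 7.2389 * 7.8700 = 56.9699 kW

COP = 7.2389, Qh = 56.9699 kW


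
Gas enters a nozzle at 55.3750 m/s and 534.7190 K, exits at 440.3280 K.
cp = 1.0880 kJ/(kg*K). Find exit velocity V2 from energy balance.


dT = 94.3910 K
2*cp*1000*dT = 205394.8160
V1^2 = 3066.3906
V2 = sqrt(208461.2066) = 456.5755 m/s

456.5755 m/s


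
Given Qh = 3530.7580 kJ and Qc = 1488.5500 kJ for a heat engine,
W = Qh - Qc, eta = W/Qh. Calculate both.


W = 3530.7580 - 1488.5500 = 2042.2080 kJ
eta = 2042.2080 / 3530.7580 = 0.5784 = 57.8405%

W = 2042.2080 kJ, eta = 57.8405%


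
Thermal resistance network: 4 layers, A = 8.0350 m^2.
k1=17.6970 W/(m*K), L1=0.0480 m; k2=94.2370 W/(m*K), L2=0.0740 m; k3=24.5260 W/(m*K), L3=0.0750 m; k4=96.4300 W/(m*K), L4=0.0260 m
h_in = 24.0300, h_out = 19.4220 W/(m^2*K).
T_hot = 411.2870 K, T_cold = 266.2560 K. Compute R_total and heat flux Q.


R_conv_in = 1/(24.0300*8.0350) = 0.0052
R_1 = 0.0480/(17.6970*8.0350) = 0.0003
R_2 = 0.0740/(94.2370*8.0350) = 9.7729e-05
R_3 = 0.0750/(24.5260*8.0350) = 0.0004
R_4 = 0.0260/(96.4300*8.0350) = 3.3556e-05
R_conv_out = 1/(19.4220*8.0350) = 0.0064
R_total = 0.0124 K/W
Q = 145.0310 / 0.0124 = 11661.6565 W

R_total = 0.0124 K/W, Q = 11661.6565 W


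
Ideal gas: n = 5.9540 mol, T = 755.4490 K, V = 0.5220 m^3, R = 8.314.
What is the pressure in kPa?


P = nRT/V = 5.9540 * 8.314 * 755.4490 / 0.5220
= 37395.9010 / 0.5220 = 71639.6570 Pa = 71.6397 kPa

71.6397 kPa


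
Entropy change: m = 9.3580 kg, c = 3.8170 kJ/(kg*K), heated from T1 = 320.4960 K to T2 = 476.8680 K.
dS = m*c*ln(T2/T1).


T2/T1 = 1.4879
ln(T2/T1) = 0.3974
dS = 9.3580 * 3.8170 * 0.3974 = 14.1938 kJ/K

14.1938 kJ/K


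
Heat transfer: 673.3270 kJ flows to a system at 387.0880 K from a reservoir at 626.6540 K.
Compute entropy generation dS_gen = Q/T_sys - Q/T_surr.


dS_sys = 673.3270/387.0880 = 1.7395 kJ/K
dS_surr = -673.3270/626.6540 = -1.0745 kJ/K
dS_gen = 1.7395 - 1.0745 = 0.6650 kJ/K (irreversible)

dS_gen = 0.6650 kJ/K, irreversible


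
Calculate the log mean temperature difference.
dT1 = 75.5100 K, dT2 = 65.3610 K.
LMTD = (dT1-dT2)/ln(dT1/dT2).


dT1/dT2 = 1.1553
ln(dT1/dT2) = 0.1443
LMTD = 10.1490 / 0.1443 = 70.3135 K

70.3135 K


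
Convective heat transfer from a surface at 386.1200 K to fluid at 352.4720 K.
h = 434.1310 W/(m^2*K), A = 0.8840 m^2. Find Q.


dT = 33.6480 K
Q = 434.1310 * 0.8840 * 33.6480 = 12913.1537 W

12913.1537 W


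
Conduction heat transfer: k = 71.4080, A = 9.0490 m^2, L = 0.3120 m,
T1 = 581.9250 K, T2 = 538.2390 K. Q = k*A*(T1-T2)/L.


dT = 43.6860 K
Q = 71.4080 * 9.0490 * 43.6860 / 0.3120 = 90476.3652 W

90476.3652 W


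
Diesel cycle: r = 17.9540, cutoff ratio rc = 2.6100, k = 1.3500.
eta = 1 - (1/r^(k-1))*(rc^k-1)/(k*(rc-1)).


r^(k-1) = 2.7476
rc^k = 3.6514
eta = 0.5560 = 55.6017%

55.6017%


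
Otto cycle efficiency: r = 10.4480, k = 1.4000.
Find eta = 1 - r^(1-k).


r^(k-1) = 2.5563
eta = 1 - 1/2.5563 = 0.6088 = 60.8811%

60.8811%


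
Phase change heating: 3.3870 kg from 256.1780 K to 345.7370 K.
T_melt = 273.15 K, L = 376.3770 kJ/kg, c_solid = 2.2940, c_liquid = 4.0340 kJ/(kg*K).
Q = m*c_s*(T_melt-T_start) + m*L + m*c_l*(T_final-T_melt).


Q1 (sensible, solid) = 3.3870 * 2.2940 * 16.9720 = 131.8687 kJ
Q2 (latent) = 3.3870 * 376.3770 = 1274.7889 kJ
Q3 (sensible, liquid) = 3.3870 * 4.0340 * 72.5870 = 991.7676 kJ
Q_total = 2398.4252 kJ

2398.4252 kJ


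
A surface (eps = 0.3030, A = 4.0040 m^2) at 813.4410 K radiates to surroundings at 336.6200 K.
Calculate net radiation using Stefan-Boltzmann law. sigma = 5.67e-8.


T^4 = 4.3783e+11
Tsurr^4 = 1.2840e+10
Q = 0.3030 * 5.67e-8 * 4.0040 * 4.2499e+11 = 29234.6103 W

29234.6103 W


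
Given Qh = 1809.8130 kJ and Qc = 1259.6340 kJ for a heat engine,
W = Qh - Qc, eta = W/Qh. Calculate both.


W = 1809.8130 - 1259.6340 = 550.1790 kJ
eta = 550.1790 / 1809.8130 = 0.3040 = 30.3998%

W = 550.1790 kJ, eta = 30.3998%


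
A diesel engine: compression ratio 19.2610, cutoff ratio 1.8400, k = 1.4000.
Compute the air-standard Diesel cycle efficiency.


r^(k-1) = 3.2649
rc^k = 2.3483
eta = 0.6489 = 64.8850%

64.8850%


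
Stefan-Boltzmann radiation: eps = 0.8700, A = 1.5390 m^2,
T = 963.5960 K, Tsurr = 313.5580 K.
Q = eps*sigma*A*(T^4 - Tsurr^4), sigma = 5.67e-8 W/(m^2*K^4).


T^4 = 8.6214e+11
Tsurr^4 = 9.6666e+09
Q = 0.8700 * 5.67e-8 * 1.5390 * 8.5248e+11 = 64717.8344 W

64717.8344 W


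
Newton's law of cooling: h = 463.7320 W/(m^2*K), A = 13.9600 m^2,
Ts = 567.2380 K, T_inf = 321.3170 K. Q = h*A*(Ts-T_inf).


dT = 245.9210 K
Q = 463.7320 * 13.9600 * 245.9210 = 1592018.4629 W

1592018.4629 W


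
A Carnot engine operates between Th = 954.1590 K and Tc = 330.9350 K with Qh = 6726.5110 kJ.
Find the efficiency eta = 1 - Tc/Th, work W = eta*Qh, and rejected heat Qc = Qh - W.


eta = 1 - 330.9350/954.1590 = 0.6532
W = 0.6532 * 6726.5110 = 4393.5268 kJ
Qc = 6726.5110 - 4393.5268 = 2332.9842 kJ

eta = 65.3166%, W = 4393.5268 kJ, Qc = 2332.9842 kJ


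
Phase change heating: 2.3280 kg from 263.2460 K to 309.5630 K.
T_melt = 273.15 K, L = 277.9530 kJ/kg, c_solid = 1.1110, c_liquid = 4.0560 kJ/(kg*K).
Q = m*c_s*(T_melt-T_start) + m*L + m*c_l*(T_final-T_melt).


Q1 (sensible, solid) = 2.3280 * 1.1110 * 9.9040 = 25.6158 kJ
Q2 (latent) = 2.3280 * 277.9530 = 647.0746 kJ
Q3 (sensible, liquid) = 2.3280 * 4.0560 * 36.4130 = 343.8249 kJ
Q_total = 1016.5153 kJ

1016.5153 kJ


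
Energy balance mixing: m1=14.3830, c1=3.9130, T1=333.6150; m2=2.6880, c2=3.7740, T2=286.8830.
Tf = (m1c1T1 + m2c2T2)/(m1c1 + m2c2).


num = 21686.3668
den = 66.4252
Tf = 326.4780 K

326.4780 K


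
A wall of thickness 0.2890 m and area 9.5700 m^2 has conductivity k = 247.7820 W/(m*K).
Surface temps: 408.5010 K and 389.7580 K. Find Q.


dT = 18.7430 K
Q = 247.7820 * 9.5700 * 18.7430 / 0.2890 = 153788.1789 W

153788.1789 W


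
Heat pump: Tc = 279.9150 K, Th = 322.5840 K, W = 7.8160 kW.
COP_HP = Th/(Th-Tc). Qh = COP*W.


COP = 322.5840 / 42.6690 = 7.5601
Qh = 7.5601 * 7.8160 = 59.0901 kW

COP = 7.5601, Qh = 59.0901 kW


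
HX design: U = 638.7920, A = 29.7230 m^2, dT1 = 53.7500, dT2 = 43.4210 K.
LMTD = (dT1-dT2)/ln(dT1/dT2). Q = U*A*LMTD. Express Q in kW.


LMTD = 48.4020 K
Q = 638.7920 * 29.7230 * 48.4020 = 918998.9430 W = 918.9989 kW

918.9989 kW


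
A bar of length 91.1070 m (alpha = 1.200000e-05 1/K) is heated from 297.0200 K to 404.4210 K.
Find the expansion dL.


dT = 107.4010 K
dL = 1.200000e-05 * 91.1070 * 107.4010 = 0.117420 m
L_final = 91.224420 m

dL = 0.117420 m


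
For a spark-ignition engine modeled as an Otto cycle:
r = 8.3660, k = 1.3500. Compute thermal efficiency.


r^(k-1) = 2.1032
eta = 1 - 1/2.1032 = 0.5245 = 52.4535%

52.4535%


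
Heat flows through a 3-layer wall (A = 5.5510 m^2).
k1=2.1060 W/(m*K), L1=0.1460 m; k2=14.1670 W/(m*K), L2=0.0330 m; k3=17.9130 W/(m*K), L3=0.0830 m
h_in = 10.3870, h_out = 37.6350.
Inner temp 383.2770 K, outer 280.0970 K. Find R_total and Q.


R_conv_in = 1/(10.3870*5.5510) = 0.0173
R_1 = 0.1460/(2.1060*5.5510) = 0.0125
R_2 = 0.0330/(14.1670*5.5510) = 0.0004
R_3 = 0.0830/(17.9130*5.5510) = 0.0008
R_conv_out = 1/(37.6350*5.5510) = 0.0048
R_total = 0.0359 K/W
Q = 103.1800 / 0.0359 = 2876.2178 W

R_total = 0.0359 K/W, Q = 2876.2178 W


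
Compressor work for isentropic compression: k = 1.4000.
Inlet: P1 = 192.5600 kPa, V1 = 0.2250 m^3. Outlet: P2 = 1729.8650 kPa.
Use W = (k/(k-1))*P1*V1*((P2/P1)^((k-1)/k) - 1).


(k-1)/k = 0.2857
(P2/P1)^exp = 1.8725
W = 3.5000 * 192.5600 * 0.2250 * (1.8725 - 1) = 132.3011 kJ

132.3011 kJ


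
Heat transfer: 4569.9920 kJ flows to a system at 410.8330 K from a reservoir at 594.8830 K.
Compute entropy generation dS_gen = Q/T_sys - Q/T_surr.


dS_sys = 4569.9920/410.8330 = 11.1237 kJ/K
dS_surr = -4569.9920/594.8830 = -7.6822 kJ/K
dS_gen = 11.1237 - 7.6822 = 3.4416 kJ/K (irreversible)

dS_gen = 3.4416 kJ/K, irreversible


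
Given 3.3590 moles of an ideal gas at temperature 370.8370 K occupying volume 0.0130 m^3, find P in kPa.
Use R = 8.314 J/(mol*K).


P = nRT/V = 3.3590 * 8.314 * 370.8370 / 0.0130
= 10356.2633 / 0.0130 = 796635.6377 Pa = 796.6356 kPa

796.6356 kPa


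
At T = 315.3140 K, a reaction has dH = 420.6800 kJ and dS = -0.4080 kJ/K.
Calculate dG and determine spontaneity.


T*dS = 315.3140 * -0.4080 = -128.6481 kJ
dG = 420.6800 + 128.6481 = 549.3281 kJ (non-spontaneous)

dG = 549.3281 kJ, non-spontaneous


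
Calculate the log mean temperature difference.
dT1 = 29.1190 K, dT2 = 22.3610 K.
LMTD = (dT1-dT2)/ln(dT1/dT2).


dT1/dT2 = 1.3022
ln(dT1/dT2) = 0.2641
LMTD = 6.7580 / 0.2641 = 25.5915 K

25.5915 K


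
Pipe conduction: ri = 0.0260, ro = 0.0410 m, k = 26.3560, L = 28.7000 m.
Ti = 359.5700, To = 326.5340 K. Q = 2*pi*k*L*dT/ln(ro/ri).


dT = 33.0360 K
ln(ro/ri) = 0.4555
Q = 2*pi*26.3560*28.7000*33.0360 / 0.4555 = 344717.7709 W

344717.7709 W


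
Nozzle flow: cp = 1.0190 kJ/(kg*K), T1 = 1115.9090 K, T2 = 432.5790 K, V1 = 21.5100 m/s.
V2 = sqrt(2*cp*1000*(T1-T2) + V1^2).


dT = 683.3300 K
2*cp*1000*dT = 1392626.5400
V1^2 = 462.6801
V2 = sqrt(1393089.2201) = 1180.2920 m/s

1180.2920 m/s


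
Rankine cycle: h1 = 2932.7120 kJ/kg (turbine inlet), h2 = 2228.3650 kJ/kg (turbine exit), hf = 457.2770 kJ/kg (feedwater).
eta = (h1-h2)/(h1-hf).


W = 704.3470 kJ/kg
Q_in = 2475.4350 kJ/kg
eta = 0.2845 = 28.4535%

eta = 28.4535%


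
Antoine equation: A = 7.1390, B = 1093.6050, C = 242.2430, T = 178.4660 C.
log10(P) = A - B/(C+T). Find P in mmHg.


C+T = 420.7090
B/(C+T) = 2.5994
log10(P) = 7.1390 - 2.5994 = 4.5396
P = 10^4.5396 = 34639.1050 mmHg

34639.1050 mmHg


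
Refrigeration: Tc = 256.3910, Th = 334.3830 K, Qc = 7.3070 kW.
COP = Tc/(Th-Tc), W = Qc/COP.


COP = 256.3910 / 77.9920 = 3.2874
W = 7.3070 / 3.2874 = 2.2227 kW

COP = 3.2874, W = 2.2227 kW


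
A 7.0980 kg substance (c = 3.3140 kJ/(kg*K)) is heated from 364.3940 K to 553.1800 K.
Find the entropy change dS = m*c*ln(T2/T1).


T2/T1 = 1.5181
ln(T2/T1) = 0.4174
dS = 7.0980 * 3.3140 * 0.4174 = 9.8195 kJ/K

9.8195 kJ/K


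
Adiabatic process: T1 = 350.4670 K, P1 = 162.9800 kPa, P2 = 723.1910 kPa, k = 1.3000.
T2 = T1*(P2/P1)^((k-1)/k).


(k-1)/k = 0.2308
(P2/P1)^exp = 1.4104
T2 = 350.4670 * 1.4104 = 494.2904 K

494.2904 K


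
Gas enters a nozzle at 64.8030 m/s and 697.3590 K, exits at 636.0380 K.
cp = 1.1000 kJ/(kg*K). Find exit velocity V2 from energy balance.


dT = 61.3210 K
2*cp*1000*dT = 134906.2000
V1^2 = 4199.4288
V2 = sqrt(139105.6288) = 372.9687 m/s

372.9687 m/s


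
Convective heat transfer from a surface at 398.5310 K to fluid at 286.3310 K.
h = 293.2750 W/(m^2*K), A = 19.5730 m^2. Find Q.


dT = 112.2000 K
Q = 293.2750 * 19.5730 * 112.2000 = 644058.4707 W

644058.4707 W


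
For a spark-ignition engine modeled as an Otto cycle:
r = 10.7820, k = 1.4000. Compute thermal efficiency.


r^(k-1) = 2.5887
eta = 1 - 1/2.5887 = 0.6137 = 61.3704%

61.3704%


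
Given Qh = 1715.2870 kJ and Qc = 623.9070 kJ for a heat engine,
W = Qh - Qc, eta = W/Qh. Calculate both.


W = 1715.2870 - 623.9070 = 1091.3800 kJ
eta = 1091.3800 / 1715.2870 = 0.6363 = 63.6267%

W = 1091.3800 kJ, eta = 63.6267%


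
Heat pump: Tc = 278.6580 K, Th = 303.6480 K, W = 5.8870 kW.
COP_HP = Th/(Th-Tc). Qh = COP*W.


COP = 303.6480 / 24.9900 = 12.1508
Qh = 12.1508 * 5.8870 = 71.5316 kW

COP = 12.1508, Qh = 71.5316 kW


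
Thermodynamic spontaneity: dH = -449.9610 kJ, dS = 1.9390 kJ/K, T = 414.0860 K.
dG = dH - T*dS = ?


T*dS = 414.0860 * 1.9390 = 802.9128 kJ
dG = -449.9610 - 802.9128 = -1252.8738 kJ (spontaneous)

dG = -1252.8738 kJ, spontaneous


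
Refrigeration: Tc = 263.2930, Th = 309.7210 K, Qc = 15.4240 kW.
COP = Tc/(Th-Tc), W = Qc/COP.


COP = 263.2930 / 46.4280 = 5.6710
W = 15.4240 / 5.6710 = 2.7198 kW

COP = 5.6710, W = 2.7198 kW


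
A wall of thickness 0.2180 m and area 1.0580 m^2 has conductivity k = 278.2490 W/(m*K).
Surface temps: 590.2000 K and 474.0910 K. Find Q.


dT = 116.1090 K
Q = 278.2490 * 1.0580 * 116.1090 / 0.2180 = 156793.7225 W

156793.7225 W


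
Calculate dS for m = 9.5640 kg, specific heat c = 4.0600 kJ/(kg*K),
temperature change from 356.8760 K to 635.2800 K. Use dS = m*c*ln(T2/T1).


T2/T1 = 1.7801
ln(T2/T1) = 0.5767
dS = 9.5640 * 4.0600 * 0.5767 = 22.3923 kJ/K

22.3923 kJ/K


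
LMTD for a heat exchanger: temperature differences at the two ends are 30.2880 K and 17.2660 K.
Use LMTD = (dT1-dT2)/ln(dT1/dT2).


dT1/dT2 = 1.7542
ln(dT1/dT2) = 0.5620
LMTD = 13.0220 / 0.5620 = 23.1703 K

23.1703 K


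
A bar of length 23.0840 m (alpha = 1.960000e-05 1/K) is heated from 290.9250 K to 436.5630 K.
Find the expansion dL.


dT = 145.6380 K
dL = 1.960000e-05 * 23.0840 * 145.6380 = 0.065893 m
L_final = 23.149893 m

dL = 0.065893 m


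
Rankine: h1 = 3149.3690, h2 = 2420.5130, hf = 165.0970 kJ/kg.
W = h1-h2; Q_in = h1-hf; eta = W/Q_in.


W = 728.8560 kJ/kg
Q_in = 2984.2720 kJ/kg
eta = 0.2442 = 24.4232%

eta = 24.4232%


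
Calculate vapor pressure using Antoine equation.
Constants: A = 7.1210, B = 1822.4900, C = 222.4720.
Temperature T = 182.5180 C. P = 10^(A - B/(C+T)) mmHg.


C+T = 404.9900
B/(C+T) = 4.5001
log10(P) = 7.1210 - 4.5001 = 2.6209
P = 10^2.6209 = 417.7472 mmHg

417.7472 mmHg


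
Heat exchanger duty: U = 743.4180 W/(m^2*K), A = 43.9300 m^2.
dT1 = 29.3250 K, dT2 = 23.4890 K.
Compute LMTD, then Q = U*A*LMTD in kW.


LMTD = 26.2992 K
Q = 743.4180 * 43.9300 * 26.2992 = 858887.4769 W = 858.8875 kW

858.8875 kW


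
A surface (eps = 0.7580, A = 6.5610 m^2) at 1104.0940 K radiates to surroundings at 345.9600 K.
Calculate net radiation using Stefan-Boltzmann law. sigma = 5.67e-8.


T^4 = 1.4860e+12
Tsurr^4 = 1.4325e+10
Q = 0.7580 * 5.67e-8 * 6.5610 * 1.4717e+12 = 414991.8522 W

414991.8522 W


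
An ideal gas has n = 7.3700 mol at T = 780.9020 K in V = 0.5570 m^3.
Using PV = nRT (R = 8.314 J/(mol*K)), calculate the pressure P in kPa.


P = nRT/V = 7.3700 * 8.314 * 780.9020 / 0.5570
= 47849.1297 / 0.5570 = 85905.0803 Pa = 85.9051 kPa

85.9051 kPa


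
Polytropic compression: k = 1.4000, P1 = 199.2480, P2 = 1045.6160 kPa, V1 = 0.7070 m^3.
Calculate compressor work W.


(k-1)/k = 0.2857
(P2/P1)^exp = 1.6059
W = 3.5000 * 199.2480 * 0.7070 * (1.6059 - 1) = 298.7134 kJ

298.7134 kJ


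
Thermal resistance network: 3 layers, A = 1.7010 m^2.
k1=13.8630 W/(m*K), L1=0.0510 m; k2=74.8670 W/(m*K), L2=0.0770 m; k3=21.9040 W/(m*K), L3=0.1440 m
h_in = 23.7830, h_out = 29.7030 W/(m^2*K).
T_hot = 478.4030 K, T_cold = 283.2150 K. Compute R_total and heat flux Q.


R_conv_in = 1/(23.7830*1.7010) = 0.0247
R_1 = 0.0510/(13.8630*1.7010) = 0.0022
R_2 = 0.0770/(74.8670*1.7010) = 0.0006
R_3 = 0.1440/(21.9040*1.7010) = 0.0039
R_conv_out = 1/(29.7030*1.7010) = 0.0198
R_total = 0.0511 K/W
Q = 195.1880 / 0.0511 = 3816.4829 W

R_total = 0.0511 K/W, Q = 3816.4829 W
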